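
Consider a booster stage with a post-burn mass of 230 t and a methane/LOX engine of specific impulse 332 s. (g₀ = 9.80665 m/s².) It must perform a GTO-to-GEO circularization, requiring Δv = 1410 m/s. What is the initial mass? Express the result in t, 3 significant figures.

v_e = Isp · g₀ = 332 × 9.80665 = 3255.8 m/s.
m₀/m_f = exp(Δv / v_e) = exp(1410 / 3255.8) = exp(0.4331) = 1.5420.
m₀ = m_f × 1.5420 = 230 × 1.5420 = 354.66 t.

initial mass ≈ 355 t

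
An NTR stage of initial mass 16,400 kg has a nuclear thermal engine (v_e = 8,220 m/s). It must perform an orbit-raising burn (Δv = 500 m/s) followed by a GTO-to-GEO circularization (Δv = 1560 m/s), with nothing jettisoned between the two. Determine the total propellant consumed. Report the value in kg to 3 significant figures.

total propellant consumed ≈ 3640 kg

After the first burn: m = 16400 × exp(−500/8220.0) = 16400 × 0.94099 = 15,432.2 kg.
After the second burn: m = 15,432.2 × exp(−1560/8220.0) = 15,432.2 × 0.82714 = 12,764.6 kg.
Total propellant = m₀ − m_final = 16400 − 12,764.6 = 3,635.4 kg.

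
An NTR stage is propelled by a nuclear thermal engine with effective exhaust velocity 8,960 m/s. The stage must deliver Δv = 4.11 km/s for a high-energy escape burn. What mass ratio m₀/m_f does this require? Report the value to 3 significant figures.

mass ratio ≈ 1.58

By the Tsiolkovsky rocket equation, m₀/m_f = exp(Δv / v_e) = exp(4110 / 8960.0) = exp(0.4587) = 1.5820.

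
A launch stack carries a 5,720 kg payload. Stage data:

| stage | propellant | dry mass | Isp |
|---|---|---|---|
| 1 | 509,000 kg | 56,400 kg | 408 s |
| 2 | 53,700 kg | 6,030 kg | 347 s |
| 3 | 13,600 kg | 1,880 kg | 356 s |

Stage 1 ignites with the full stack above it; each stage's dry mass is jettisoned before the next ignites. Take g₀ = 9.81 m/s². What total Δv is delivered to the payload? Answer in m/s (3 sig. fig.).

Ignition mass of stage 1 = 509,000+56,400 + 53,700+6,030 + 13,600+1,880 + 5,720 = 646,330 kg.
Stage 1: m₀ = 646,330 kg, m_f = 646,330 − 509,000 = 137,330 kg; Δv = 408×9.81×ln(4.706) = 4002.5×1.5489 ≈ 6200 m/s.
Stage 2: m₀ = 80,930 kg, m_f = 80,930 − 53,700 = 27,230 kg; Δv = 347×9.81×ln(2.972) = 3404.1×1.0893 ≈ 3708 m/s.
Stage 3: m₀ = 21,200 kg, m_f = 21,200 − 13,600 = 7,600 kg; Δv = 356×9.81×ln(2.789) = 3492.4×1.0259 ≈ 3583 m/s.
Total Δv = 6200 + 3708 + 3583 = 13491 m/s.

Δv ≈ 13500 m/s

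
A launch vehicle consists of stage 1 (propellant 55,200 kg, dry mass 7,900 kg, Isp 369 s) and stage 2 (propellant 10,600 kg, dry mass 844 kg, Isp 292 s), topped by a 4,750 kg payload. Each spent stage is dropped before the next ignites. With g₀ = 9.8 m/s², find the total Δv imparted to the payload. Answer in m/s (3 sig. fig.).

Δv ≈ 7350 m/s

Ignition mass of stage 1 = 55,200+7,900 + 10,600+844 + 4,750 = 79,294 kg.
Stage 1: m₀ = 79,294 kg, m_f = 79,294 − 55,200 = 24,094 kg; Δv = 369×9.8×ln(3.291) = 3616.2×1.1912 ≈ 4308 m/s.
Stage 2: m₀ = 16,194 kg, m_f = 16,194 − 10,600 = 5,594 kg; Δv = 292×9.8×ln(2.895) = 2861.6×1.0629 ≈ 3042 m/s.
Total Δv = 4308 + 3042 = 7350 m/s.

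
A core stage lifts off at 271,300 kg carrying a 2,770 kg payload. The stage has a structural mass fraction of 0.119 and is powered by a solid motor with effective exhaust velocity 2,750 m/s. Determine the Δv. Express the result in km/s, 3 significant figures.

Δv ≈ 5.65 km/s

Stage wet mass = m₀ − payload = 271,300 − 2,770 = 268,530 kg.
Stage dry mass = ε × stage wet mass = 0.119 × 268,530 = 31,955.1 kg.
Burnout mass m_f = stage dry + payload = 31,955.1 + 2,770 = 34,725.1 kg.
From the ideal rocket equation, Δv = v_e · ln(271,300/34,725.1) = 2750.0 × ln(7.813) = 2750.0 × 2.0558 ≈ 5653 m/s.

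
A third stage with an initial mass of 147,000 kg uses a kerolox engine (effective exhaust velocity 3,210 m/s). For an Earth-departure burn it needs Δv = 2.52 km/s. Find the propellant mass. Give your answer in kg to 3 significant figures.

propellant mass ≈ 80000 kg

Rocket equation: m₀/m_f = exp(Δv / v_e) = exp(2520 / 3210.0) = exp(0.7850) = 2.1925.
m_f = 147,000 / 2.1925 = 67,046.8 kg, so propellant = m₀ − m_f = 147,000 − 67,046.8 = 79,953.2 kg.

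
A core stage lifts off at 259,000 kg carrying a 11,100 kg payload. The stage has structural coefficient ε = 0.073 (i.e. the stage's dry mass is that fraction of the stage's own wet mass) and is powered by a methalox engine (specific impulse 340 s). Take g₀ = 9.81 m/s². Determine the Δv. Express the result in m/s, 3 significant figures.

Δv ≈ 7280 m/s

Stage wet mass = m₀ − payload = 259,000 − 11,100 = 247,900 kg.
Stage dry mass = ε × stage wet mass = 0.073 × 247,900 = 18,096.7 kg.
Burnout mass m_f = stage dry + payload = 18,096.7 + 11,100 = 29,196.7 kg.
v_e = Isp · g₀ = 340 × 9.81 = 3335.4 m/s.
From the ideal rocket equation, Δv = v_e · ln(259,000/29,196.7) = 3335.4 × ln(8.871) = 3335.4 × 2.1828 ≈ 7280 m/s.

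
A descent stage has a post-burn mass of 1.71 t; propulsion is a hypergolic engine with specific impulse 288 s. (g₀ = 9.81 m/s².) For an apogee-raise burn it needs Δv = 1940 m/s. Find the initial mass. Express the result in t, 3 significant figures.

initial mass ≈ 3.40 t

v_e = Isp · g₀ = 288 × 9.81 = 2825.3 m/s.
From the ideal rocket equation, m₀/m_f = exp(Δv / v_e) = exp(1940 / 2825.3) = exp(0.6867) = 1.9871.
m₀ = m_f × 1.9871 = 1.71 × 1.9871 = 3.39794 t.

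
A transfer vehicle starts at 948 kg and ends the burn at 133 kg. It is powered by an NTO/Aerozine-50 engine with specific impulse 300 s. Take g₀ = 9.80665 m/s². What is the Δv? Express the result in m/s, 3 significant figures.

Δv ≈ 5780 m/s

v_e = Isp · g₀ = 300 × 9.80665 = 2942.0 m/s.
Δv = v_e · ln(m₀/m_f) = 2942.0 × ln(7.128) = 2942.0 × 1.9640 ≈ 5778.1 m/s.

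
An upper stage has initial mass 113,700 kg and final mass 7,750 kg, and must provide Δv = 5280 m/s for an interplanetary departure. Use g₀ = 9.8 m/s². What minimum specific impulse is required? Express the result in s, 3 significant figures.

ln(m₀/m_f) = ln(113700/7750) = ln(14.67) = 2.6859.
v_e = Δv / ln(m₀/m_f) = 5280 / 2.6859 = 1965.8 m/s.
Isp = v_e / g₀ = 1965.8 / 9.8 = 200.6 s.

Isp ≈ 201 s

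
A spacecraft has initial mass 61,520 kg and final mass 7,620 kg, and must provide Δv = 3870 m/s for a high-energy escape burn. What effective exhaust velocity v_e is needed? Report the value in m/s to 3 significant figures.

v_e ≈ 1850 m/s

ln(m₀/m_f) = ln(61520/7620) = ln(8.073) = 2.0886.
From the ideal rocket equation, v_e = Δv / ln(m₀/m_f) = 3870 / 2.0886 = 1852.9 m/s.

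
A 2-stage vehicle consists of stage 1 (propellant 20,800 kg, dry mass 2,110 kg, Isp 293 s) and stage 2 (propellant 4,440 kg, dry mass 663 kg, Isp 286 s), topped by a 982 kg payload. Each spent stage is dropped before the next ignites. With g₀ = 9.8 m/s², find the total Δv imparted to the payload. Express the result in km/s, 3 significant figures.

Δv ≈ 7.29 km/s

Ignition mass of stage 1 = 20,800+2,110 + 4,440+663 + 982 = 28,995 kg.
Stage 1: m₀ = 28,995 kg, m_f = 28,995 − 20,800 = 8,195 kg; Δv = 293×9.8×ln(3.538) = 2871.4×1.2636 ≈ 3628 m/s.
Stage 2: m₀ = 6,085 kg, m_f = 6,085 − 4,440 = 1,645 kg; Δv = 286×9.8×ln(3.699) = 2802.8×1.3081 ≈ 3666 m/s.
Total Δv = 3628 + 3666 = 7294 m/s.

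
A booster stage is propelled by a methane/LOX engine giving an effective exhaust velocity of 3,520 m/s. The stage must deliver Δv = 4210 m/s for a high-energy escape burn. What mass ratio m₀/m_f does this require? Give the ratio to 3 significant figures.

mass ratio ≈ 3.31

By the Tsiolkovsky rocket equation, m₀/m_f = exp(Δv / v_e) = exp(4210 / 3520.0) = exp(1.1960) = 3.3069.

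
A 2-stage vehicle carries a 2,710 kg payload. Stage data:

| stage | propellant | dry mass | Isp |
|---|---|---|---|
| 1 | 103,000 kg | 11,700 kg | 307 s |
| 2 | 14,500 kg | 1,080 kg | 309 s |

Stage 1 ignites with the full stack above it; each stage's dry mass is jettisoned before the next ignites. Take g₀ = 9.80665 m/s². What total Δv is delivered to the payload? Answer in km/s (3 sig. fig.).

Δv ≈ 9.25 km/s

Ignition mass of stage 1 = 103,000+11,700 + 14,500+1,080 + 2,710 = 132,990 kg.
Stage 1: m₀ = 132,990 kg, m_f = 132,990 − 103,000 = 29,990 kg; Δv = 307×9.80665×ln(4.434) = 3010.6×1.4894 ≈ 4484 m/s.
Stage 2: m₀ = 18,290 kg, m_f = 18,290 − 14,500 = 3,790 kg; Δv = 309×9.80665×ln(4.826) = 3030.3×1.5740 ≈ 4770 m/s.
Total Δv = 4484 + 4770 = 9254 m/s.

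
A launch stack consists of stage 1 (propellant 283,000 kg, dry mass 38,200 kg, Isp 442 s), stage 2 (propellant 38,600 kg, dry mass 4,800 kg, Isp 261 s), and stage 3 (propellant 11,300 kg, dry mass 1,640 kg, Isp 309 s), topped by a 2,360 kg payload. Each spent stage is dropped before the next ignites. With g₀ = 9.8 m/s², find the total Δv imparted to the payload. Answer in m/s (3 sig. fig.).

Ignition mass of stage 1 = 283,000+38,200 + 38,600+4,800 + 11,300+1,640 + 2,360 = 379,900 kg.
Stage 1: m₀ = 379,900 kg, m_f = 379,900 − 283,000 = 96,900 kg; Δv = 442×9.8×ln(3.921) = 4331.6×1.3662 ≈ 5918 m/s.
Stage 2: m₀ = 58,700 kg, m_f = 58,700 − 38,600 = 20,100 kg; Δv = 261×9.8×ln(2.92) = 2557.8×1.0717 ≈ 2741 m/s.
Stage 3: m₀ = 15,300 kg, m_f = 15,300 − 11,300 = 4,000 kg; Δv = 309×9.8×ln(3.825) = 3028.2×1.3416 ≈ 4063 m/s.
Total Δv = 5918 + 2741 + 4063 = 12722 m/s.

Δv ≈ 12700 m/s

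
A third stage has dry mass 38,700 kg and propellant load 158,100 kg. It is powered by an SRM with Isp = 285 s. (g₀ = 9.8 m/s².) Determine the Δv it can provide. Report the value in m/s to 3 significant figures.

v_e = Isp · g₀ = 285 × 9.8 = 2793.0 m/s.
m₀ = m_dry + m_prop = 38,700 + 158,100 = 196,800 kg.
Δv = v_e · ln(m₀/m_f) = 2793.0 × ln(5.085) = 2793.0 × 1.6263 ≈ 4542.4 m/s.

Δv ≈ 4540 m/s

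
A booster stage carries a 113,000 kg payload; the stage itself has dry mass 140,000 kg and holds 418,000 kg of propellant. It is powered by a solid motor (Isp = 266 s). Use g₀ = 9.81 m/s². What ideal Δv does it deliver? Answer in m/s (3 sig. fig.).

v_e = Isp · g₀ = 266 × 9.81 = 2609.5 m/s.
m₀ = payload + dry + propellant = 113,000 + 140,000 + 418,000 = 671,000 kg.
m_f = payload + dry = 113,000 + 140,000 = 253,000 kg.
Rocket equation: Δv = v_e · ln(m₀/m_f) = 2609.5 × ln(2.652) = 2609.5 × 0.9754 ≈ 2545.2 m/s.

Δv ≈ 2550 m/s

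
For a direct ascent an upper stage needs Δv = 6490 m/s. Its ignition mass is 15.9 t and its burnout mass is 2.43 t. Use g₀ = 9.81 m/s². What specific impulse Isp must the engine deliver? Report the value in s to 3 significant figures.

Isp ≈ 352 s

ln(m₀/m_f) = ln(15900/2430) = ln(6.543) = 1.8784.
v_e = Δv / ln(m₀/m_f) = 6490 / 1.8784 = 3455.0 m/s.
Isp = v_e / g₀ = 3455.0 / 9.81 = 352.2 s.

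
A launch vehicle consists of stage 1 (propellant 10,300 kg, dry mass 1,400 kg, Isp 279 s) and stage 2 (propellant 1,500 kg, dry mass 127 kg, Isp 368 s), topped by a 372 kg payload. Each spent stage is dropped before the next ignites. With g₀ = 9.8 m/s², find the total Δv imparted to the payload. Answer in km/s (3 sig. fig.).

Ignition mass of stage 1 = 10,300+1,400 + 1,500+127 + 372 = 13,699 kg.
Stage 1: m₀ = 13,699 kg, m_f = 13,699 − 10,300 = 3,399 kg; Δv = 279×9.8×ln(4.03) = 2734.2×1.3938 ≈ 3811 m/s.
Stage 2: m₀ = 1,999 kg, m_f = 1,999 − 1,500 = 499 kg; Δv = 368×9.8×ln(4.006) = 3606.4×1.3878 ≈ 5005 m/s.
Total Δv = 3811 + 5005 = 8816 m/s.

Δv ≈ 8.82 km/s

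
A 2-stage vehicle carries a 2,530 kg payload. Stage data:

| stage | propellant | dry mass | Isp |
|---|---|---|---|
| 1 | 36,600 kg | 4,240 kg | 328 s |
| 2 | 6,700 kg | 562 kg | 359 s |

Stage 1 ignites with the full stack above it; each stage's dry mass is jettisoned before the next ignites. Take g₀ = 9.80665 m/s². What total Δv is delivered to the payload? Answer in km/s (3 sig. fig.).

Ignition mass of stage 1 = 36,600+4,240 + 6,700+562 + 2,530 = 50,632 kg.
Stage 1: m₀ = 50,632 kg, m_f = 50,632 − 36,600 = 14,032 kg; Δv = 328×9.80665×ln(3.608) = 3216.6×1.2832 ≈ 4128 m/s.
Stage 2: m₀ = 9,792 kg, m_f = 9,792 − 6,700 = 3,092 kg; Δv = 359×9.80665×ln(3.167) = 3520.6×1.1527 ≈ 4058 m/s.
Total Δv = 4128 + 4058 = 8186 m/s.

Δv ≈ 8.19 km/s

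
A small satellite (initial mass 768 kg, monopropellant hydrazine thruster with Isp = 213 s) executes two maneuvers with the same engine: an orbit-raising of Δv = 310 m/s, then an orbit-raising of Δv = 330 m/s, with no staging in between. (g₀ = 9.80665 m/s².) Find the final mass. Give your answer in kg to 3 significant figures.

v_e = Isp · g₀ = 213 × 9.80665 = 2088.8 m/s.
After the first burn: m = 768 × exp(−310/2088.8) = 768 × 0.86208 = 662.077 kg.
After the second burn: m = 662.077 × exp(−330/2088.8) = 662.077 × 0.85386 = 565.321 kg.

final mass ≈ 565 kg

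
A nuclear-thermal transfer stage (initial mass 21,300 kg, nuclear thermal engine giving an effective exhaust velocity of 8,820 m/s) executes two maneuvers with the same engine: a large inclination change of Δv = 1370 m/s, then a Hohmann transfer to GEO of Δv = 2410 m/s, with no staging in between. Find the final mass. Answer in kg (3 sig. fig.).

After the first burn: m = 21300 × exp(−1370/8820.0) = 21300 × 0.85613 = 18,235.6 kg.
After the second burn: m = 18,235.6 × exp(−2410/8820.0) = 18,235.6 × 0.76091 = 13,875.7 kg.

final mass ≈ 13900 kg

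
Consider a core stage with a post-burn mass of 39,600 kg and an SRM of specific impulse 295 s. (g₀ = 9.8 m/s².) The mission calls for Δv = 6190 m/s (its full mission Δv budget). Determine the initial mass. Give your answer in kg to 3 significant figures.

v_e = Isp · g₀ = 295 × 9.8 = 2891.0 m/s.
Rocket equation: m₀/m_f = exp(Δv / v_e) = exp(6190 / 2891.0) = exp(2.1411) = 8.5090.
m₀ = m_f × 8.5090 = 39,600 × 8.5090 = 336,956 kg.

initial mass ≈ 337000 kg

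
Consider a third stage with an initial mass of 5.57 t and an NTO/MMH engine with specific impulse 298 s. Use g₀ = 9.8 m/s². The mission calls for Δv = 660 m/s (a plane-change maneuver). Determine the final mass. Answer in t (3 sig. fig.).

final mass ≈ 4.44 t

v_e = Isp · g₀ = 298 × 9.8 = 2920.4 m/s.
From the ideal rocket equation, m₀/m_f = exp(Δv / v_e) = exp(660 / 2920.4) = exp(0.2260) = 1.2536.
m_f = m₀ / 1.2536 = 5.57 / 1.2536 = 4.4432 t.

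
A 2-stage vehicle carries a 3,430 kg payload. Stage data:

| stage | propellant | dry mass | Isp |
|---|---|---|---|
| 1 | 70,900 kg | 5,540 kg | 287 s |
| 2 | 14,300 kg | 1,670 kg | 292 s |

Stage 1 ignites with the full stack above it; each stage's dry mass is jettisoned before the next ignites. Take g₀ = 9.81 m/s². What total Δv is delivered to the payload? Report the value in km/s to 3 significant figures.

Δv ≈ 7.62 km/s

Ignition mass of stage 1 = 70,900+5,540 + 14,300+1,670 + 3,430 = 95,840 kg.
Stage 1: m₀ = 95,840 kg, m_f = 95,840 − 70,900 = 24,940 kg; Δv = 287×9.81×ln(3.843) = 2815.5×1.3462 ≈ 3790 m/s.
Stage 2: m₀ = 19,400 kg, m_f = 19,400 − 14,300 = 5,100 kg; Δv = 292×9.81×ln(3.804) = 2864.5×1.3360 ≈ 3827 m/s.
Total Δv = 3790 + 3827 = 7617 m/s.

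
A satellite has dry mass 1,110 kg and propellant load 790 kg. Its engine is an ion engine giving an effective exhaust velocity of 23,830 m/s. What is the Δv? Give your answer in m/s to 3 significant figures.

m₀ = m_dry + m_prop = 1,110 + 790 = 1,900 kg.
Δv = v_e · ln(m₀/m_f) = 23830.0 × ln(1.712) = 23830.0 × 0.5375 ≈ 12808.5 m/s.

Δv ≈ 12800 m/s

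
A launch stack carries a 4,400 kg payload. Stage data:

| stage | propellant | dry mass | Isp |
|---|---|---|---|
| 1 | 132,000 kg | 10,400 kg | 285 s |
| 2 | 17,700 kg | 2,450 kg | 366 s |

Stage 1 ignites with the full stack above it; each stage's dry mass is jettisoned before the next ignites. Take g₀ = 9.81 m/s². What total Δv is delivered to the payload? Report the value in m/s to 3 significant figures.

Ignition mass of stage 1 = 132,000+10,400 + 17,700+2,450 + 4,400 = 166,950 kg.
Stage 1: m₀ = 166,950 kg, m_f = 166,950 − 132,000 = 34,950 kg; Δv = 285×9.81×ln(4.777) = 2795.9×1.5638 ≈ 4372 m/s.
Stage 2: m₀ = 24,550 kg, m_f = 24,550 − 17,700 = 6,850 kg; Δv = 366×9.81×ln(3.584) = 3590.5×1.2765 ≈ 4583 m/s.
Total Δv = 4372 + 4583 = 8955 m/s.

Δv ≈ 8960 m/s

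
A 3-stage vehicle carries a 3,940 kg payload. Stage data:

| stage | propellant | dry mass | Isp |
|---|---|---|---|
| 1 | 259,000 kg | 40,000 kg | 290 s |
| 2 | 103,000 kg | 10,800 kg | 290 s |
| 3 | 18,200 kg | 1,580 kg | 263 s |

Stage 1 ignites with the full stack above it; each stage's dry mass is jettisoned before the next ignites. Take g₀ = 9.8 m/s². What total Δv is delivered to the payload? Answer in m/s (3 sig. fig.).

Ignition mass of stage 1 = 259,000+40,000 + 103,000+10,800 + 18,200+1,580 + 3,940 = 436,520 kg.
Stage 1: m₀ = 436,520 kg, m_f = 436,520 − 259,000 = 177,520 kg; Δv = 290×9.8×ln(2.459) = 2842.0×0.8998 ≈ 2557 m/s.
Stage 2: m₀ = 137,520 kg, m_f = 137,520 − 103,000 = 34,520 kg; Δv = 290×9.8×ln(3.984) = 2842.0×1.3822 ≈ 3928 m/s.
Stage 3: m₀ = 23,720 kg, m_f = 23,720 − 18,200 = 5,520 kg; Δv = 263×9.8×ln(4.297) = 2577.4×1.4579 ≈ 3758 m/s.
Total Δv = 2557 + 3928 + 3758 = 10243 m/s.

Δv ≈ 10200 m/s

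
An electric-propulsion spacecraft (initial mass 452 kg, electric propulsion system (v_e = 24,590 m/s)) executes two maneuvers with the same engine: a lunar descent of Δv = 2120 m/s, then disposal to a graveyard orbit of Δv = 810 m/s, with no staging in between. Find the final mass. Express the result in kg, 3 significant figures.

After the first burn: m = 452 × exp(−2120/24590.0) = 452 × 0.91740 = 414.665 kg.
After the second burn: m = 414.665 × exp(−810/24590.0) = 414.665 × 0.96760 = 401.23 kg.

final mass ≈ 401 kg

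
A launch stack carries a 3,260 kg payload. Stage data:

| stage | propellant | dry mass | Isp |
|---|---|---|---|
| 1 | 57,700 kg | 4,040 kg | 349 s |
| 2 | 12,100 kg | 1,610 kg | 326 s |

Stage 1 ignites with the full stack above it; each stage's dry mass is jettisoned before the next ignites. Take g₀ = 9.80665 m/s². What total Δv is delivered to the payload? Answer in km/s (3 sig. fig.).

Ignition mass of stage 1 = 57,700+4,040 + 12,100+1,610 + 3,260 = 78,710 kg.
Stage 1: m₀ = 78,710 kg, m_f = 78,710 − 57,700 = 21,010 kg; Δv = 349×9.80665×ln(3.746) = 3422.5×1.3208 ≈ 4520 m/s.
Stage 2: m₀ = 16,970 kg, m_f = 16,970 − 12,100 = 4,870 kg; Δv = 326×9.80665×ln(3.485) = 3197.0×1.2484 ≈ 3991 m/s.
Total Δv = 4520 + 3991 = 8511 m/s.

Δv ≈ 8.51 km/s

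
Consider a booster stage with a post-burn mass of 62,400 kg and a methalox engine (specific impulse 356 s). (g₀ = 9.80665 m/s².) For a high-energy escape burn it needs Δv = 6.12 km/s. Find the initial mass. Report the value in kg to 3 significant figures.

v_e = Isp · g₀ = 356 × 9.80665 = 3491.2 m/s.
By the Tsiolkovsky rocket equation, m₀/m_f = exp(Δv / v_e) = exp(6120 / 3491.2) = exp(1.7530) = 5.7719.
m₀ = m_f × 5.7719 = 62,400 × 5.7719 = 360,167 kg.

initial mass ≈ 360000 kg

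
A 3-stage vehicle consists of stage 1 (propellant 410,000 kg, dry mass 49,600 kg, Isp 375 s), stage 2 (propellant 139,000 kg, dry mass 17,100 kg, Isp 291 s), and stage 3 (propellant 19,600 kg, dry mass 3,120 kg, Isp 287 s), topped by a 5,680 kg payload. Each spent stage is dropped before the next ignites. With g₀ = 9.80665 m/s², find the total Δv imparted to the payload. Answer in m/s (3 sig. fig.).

Ignition mass of stage 1 = 410,000+49,600 + 139,000+17,100 + 19,600+3,120 + 5,680 = 644,100 kg.
Stage 1: m₀ = 644,100 kg, m_f = 644,100 − 410,000 = 234,100 kg; Δv = 375×9.80665×ln(2.751) = 3677.5×1.0121 ≈ 3722 m/s.
Stage 2: m₀ = 184,500 kg, m_f = 184,500 − 139,000 = 45,500 kg; Δv = 291×9.80665×ln(4.055) = 2853.7×1.3999 ≈ 3995 m/s.
Stage 3: m₀ = 28,400 kg, m_f = 28,400 − 19,600 = 8,800 kg; Δv = 287×9.80665×ln(3.227) = 2814.5×1.1716 ≈ 3298 m/s.
Total Δv = 3722 + 3995 + 3298 = 11015 m/s.

Δv ≈ 11000 m/s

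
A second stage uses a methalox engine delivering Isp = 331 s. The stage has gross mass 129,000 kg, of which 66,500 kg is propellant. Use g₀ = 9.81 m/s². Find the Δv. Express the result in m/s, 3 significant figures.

Δv ≈ 2350 m/s

v_e = Isp · g₀ = 331 × 9.81 = 3247.1 m/s.
m_f = m₀ − m_prop = 129,000 − 66,500 = 62,500 kg.
By the Tsiolkovsky rocket equation, Δv = v_e · ln(m₀/m_f) = 3247.1 × ln(2.064) = 3247.1 × 0.7246 ≈ 2353.0 m/s.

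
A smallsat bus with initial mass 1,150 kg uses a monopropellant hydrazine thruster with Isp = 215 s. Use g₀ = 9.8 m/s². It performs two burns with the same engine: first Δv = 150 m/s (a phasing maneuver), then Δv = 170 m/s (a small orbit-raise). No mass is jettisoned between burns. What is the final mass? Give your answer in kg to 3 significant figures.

v_e = Isp · g₀ = 215 × 9.8 = 2107.0 m/s.
After the first burn: m = 1150 × exp(−150/2107.0) = 1150 × 0.93128 = 1,070.97 kg.
After the second burn: m = 1,070.97 × exp(−170/2107.0) = 1,070.97 × 0.92249 = 987.959 kg.

final mass ≈ 988 kg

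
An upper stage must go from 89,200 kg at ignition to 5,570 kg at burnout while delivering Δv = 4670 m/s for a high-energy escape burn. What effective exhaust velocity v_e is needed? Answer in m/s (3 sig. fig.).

v_e ≈ 1680 m/s

ln(m₀/m_f) = ln(89200/5570) = ln(16.01) = 2.7735.
From the ideal rocket equation, v_e = Δv / ln(m₀/m_f) = 4670 / 2.7735 = 1683.8 m/s.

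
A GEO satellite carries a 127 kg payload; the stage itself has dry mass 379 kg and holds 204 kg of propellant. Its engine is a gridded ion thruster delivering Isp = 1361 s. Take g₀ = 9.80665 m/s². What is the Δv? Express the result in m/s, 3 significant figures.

Δv ≈ 4520 m/s

v_e = Isp · g₀ = 1361 × 9.80665 = 13346.9 m/s.
m₀ = payload + dry + propellant = 127 + 379 + 204 = 710 kg.
m_f = payload + dry = 127 + 379 = 506 kg.
Using Δv = v_e ln(m₀/m_f): Δv = v_e · ln(m₀/m_f) = 13346.9 × ln(1.403) = 13346.9 × 0.3387 ≈ 4521.0 m/s.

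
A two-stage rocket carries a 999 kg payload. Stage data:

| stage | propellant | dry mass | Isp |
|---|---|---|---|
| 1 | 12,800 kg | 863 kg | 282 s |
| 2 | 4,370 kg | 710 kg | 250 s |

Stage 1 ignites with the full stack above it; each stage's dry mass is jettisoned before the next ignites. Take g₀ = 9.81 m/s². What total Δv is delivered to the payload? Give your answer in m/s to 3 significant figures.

Ignition mass of stage 1 = 12,800+863 + 4,370+710 + 999 = 19,742 kg.
Stage 1: m₀ = 19,742 kg, m_f = 19,742 − 12,800 = 6,942 kg; Δv = 282×9.81×ln(2.844) = 2766.4×1.0452 ≈ 2891 m/s.
Stage 2: m₀ = 6,079 kg, m_f = 6,079 − 4,370 = 1,709 kg; Δv = 250×9.81×ln(3.557) = 2452.5×1.2689 ≈ 3112 m/s.
Total Δv = 2891 + 3112 = 6003 m/s.

Δv ≈ 6000 m/s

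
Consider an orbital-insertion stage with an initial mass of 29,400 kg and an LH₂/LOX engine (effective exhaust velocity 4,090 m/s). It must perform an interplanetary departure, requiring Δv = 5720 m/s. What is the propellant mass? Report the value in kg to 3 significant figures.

m₀/m_f = exp(Δv / v_e) = exp(5720 / 4090.0) = exp(1.3985) = 4.0493.
m_f = 29,400 / 4.0493 = 7,260.51 kg, so propellant = m₀ − m_f = 29,400 − 7,260.51 = 22,139.49 kg.

propellant mass ≈ 22100 kg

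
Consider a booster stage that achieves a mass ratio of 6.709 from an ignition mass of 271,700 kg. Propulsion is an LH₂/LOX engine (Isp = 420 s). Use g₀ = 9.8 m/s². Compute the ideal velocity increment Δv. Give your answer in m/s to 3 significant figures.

Δv ≈ 7830 m/s

v_e = Isp · g₀ = 420 × 9.8 = 4116.0 m/s.
By the Tsiolkovsky rocket equation, Δv = v_e · ln(6.709) = 4116.0 × 1.9034 ≈ 7834.6 m/s.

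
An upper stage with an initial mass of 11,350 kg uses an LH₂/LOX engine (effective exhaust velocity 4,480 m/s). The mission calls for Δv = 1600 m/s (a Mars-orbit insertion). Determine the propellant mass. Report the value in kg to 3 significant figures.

By the Tsiolkovsky rocket equation, m₀/m_f = exp(Δv / v_e) = exp(1600 / 4480.0) = exp(0.3571) = 1.4292.
m_f = 11,350 / 1.4292 = 7,941.51 kg, so propellant = m₀ − m_f = 11,350 − 7,941.51 = 3,408.49 kg.

propellant mass ≈ 3410 kg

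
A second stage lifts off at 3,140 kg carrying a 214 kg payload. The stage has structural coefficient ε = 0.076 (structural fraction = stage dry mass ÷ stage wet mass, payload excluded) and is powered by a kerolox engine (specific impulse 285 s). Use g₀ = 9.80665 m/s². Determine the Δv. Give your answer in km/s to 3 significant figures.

Stage wet mass = m₀ − payload = 3,140 − 214 = 2,926 kg.
Stage dry mass = ε × stage wet mass = 0.076 × 2,926 = 222.376 kg.
Burnout mass m_f = stage dry + payload = 222.376 + 214 = 436.376 kg.
v_e = Isp · g₀ = 285 × 9.80665 = 2794.9 m/s.
Rocket equation: Δv = v_e · ln(3,140/436.376) = 2794.9 × ln(7.196) = 2794.9 × 1.9735 ≈ 5516 m/s.

Δv ≈ 5.52 km/s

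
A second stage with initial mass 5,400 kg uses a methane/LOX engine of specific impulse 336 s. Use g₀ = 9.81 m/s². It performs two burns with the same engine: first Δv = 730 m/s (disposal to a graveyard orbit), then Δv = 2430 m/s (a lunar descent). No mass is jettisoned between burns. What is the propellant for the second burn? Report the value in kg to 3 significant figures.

propellant for the second burn ≈ 2260 kg

v_e = Isp · g₀ = 336 × 9.81 = 3296.2 m/s.
After the first burn: m = 5400 × exp(−730/3296.2) = 5400 × 0.80134 = 4,327.24 kg.
After the second burn: m = 4,327.24 × exp(−2430/3296.2) = 4,327.24 × 0.47844 = 2,070.32 kg.
Second-burn propellant = 4,327.24 − 2,070.32 = 2,256.92 kg.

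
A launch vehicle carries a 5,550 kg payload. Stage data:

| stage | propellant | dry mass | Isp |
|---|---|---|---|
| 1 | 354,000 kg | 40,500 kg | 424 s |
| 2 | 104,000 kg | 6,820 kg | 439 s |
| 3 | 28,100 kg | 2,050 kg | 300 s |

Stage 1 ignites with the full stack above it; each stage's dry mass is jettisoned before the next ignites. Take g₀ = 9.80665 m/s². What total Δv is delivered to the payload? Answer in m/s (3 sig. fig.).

Δv ≈ 14300 m/s

Ignition mass of stage 1 = 354,000+40,500 + 104,000+6,820 + 28,100+2,050 + 5,550 = 541,020 kg.
Stage 1: m₀ = 541,020 kg, m_f = 541,020 − 354,000 = 187,020 kg; Δv = 424×9.80665×ln(2.893) = 4158.0×1.0622 ≈ 4417 m/s.
Stage 2: m₀ = 146,520 kg, m_f = 146,520 − 104,000 = 42,520 kg; Δv = 439×9.80665×ln(3.446) = 4305.1×1.2372 ≈ 5326 m/s.
Stage 3: m₀ = 35,700 kg, m_f = 35,700 − 28,100 = 7,600 kg; Δv = 300×9.80665×ln(4.697) = 2942.0×1.5470 ≈ 4551 m/s.
Total Δv = 4417 + 5326 + 4551 = 14294 m/s.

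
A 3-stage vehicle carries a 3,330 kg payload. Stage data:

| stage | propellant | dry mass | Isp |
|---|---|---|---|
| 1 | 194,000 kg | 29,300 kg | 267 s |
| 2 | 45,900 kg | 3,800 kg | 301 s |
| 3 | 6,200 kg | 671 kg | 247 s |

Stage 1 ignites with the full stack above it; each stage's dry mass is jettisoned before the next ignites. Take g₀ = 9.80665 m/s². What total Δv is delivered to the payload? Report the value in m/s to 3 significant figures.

Δv ≈ 9580 m/s

Ignition mass of stage 1 = 194,000+29,300 + 45,900+3,800 + 6,200+671 + 3,330 = 283,201 kg.
Stage 1: m₀ = 283,201 kg, m_f = 283,201 − 194,000 = 89,201 kg; Δv = 267×9.80665×ln(3.175) = 2618.4×1.1553 ≈ 3025 m/s.
Stage 2: m₀ = 59,901 kg, m_f = 59,901 − 45,900 = 14,001 kg; Δv = 301×9.80665×ln(4.278) = 2951.8×1.4536 ≈ 4291 m/s.
Stage 3: m₀ = 10,201 kg, m_f = 10,201 − 6,200 = 4,001 kg; Δv = 247×9.80665×ln(2.55) = 2422.2×0.9359 ≈ 2267 m/s.
Total Δv = 3025 + 4291 + 2267 = 9583 m/s.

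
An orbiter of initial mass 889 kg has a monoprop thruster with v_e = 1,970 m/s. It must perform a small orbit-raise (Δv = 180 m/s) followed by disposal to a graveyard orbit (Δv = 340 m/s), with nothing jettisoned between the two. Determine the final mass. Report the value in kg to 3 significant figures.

final mass ≈ 683 kg

After the first burn: m = 889 × exp(−180/1970.0) = 889 × 0.91268 = 811.373 kg.
After the second burn: m = 811.373 × exp(−340/1970.0) = 811.373 × 0.84148 = 682.754 kg.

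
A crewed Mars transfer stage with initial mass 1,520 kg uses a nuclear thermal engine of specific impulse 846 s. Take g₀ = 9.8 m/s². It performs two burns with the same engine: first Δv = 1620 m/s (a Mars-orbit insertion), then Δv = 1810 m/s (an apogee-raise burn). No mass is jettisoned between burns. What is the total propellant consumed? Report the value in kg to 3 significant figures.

total propellant consumed ≈ 515 kg

v_e = Isp · g₀ = 846 × 9.8 = 8290.8 m/s.
After the first burn: m = 1520 × exp(−1620/8290.8) = 1520 × 0.82251 = 1,250.22 kg.
After the second burn: m = 1,250.22 × exp(−1810/8290.8) = 1,250.22 × 0.80387 = 1,005.01 kg.
Total propellant = m₀ − m_final = 1520 − 1,005.01 = 514.99 kg.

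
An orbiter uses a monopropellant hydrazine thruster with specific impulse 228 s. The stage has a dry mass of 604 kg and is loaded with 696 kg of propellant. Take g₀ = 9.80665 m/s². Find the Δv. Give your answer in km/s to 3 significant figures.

v_e = Isp · g₀ = 228 × 9.80665 = 2235.9 m/s.
m₀ = m_dry + m_prop = 604 + 696 = 1,300 kg.
Δv = v_e · ln(m₀/m_f) = 2235.9 × ln(2.152) = 2235.9 × 0.7665 ≈ 1713.9 m/s.

Δv ≈ 1.71 km/s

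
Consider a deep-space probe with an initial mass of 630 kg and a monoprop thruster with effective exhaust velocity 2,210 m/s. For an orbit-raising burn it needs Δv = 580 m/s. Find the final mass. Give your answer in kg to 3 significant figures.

By the Tsiolkovsky rocket equation, m₀/m_f = exp(Δv / v_e) = exp(580 / 2210.0) = exp(0.2624) = 1.3001.
m_f = m₀ / 1.3001 = 630 / 1.3001 = 484.578 kg.

final mass ≈ 485 kg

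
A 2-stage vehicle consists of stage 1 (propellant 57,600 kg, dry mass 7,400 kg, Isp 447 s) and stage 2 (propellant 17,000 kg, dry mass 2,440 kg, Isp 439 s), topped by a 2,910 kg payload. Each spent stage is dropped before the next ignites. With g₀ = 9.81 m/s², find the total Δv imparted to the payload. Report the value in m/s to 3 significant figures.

Ignition mass of stage 1 = 57,600+7,400 + 17,000+2,440 + 2,910 = 87,350 kg.
Stage 1: m₀ = 87,350 kg, m_f = 87,350 − 57,600 = 29,750 kg; Δv = 447×9.81×ln(2.936) = 4385.1×1.0771 ≈ 4723 m/s.
Stage 2: m₀ = 22,350 kg, m_f = 22,350 − 17,000 = 5,350 kg; Δv = 439×9.81×ln(4.178) = 4306.6×1.4297 ≈ 6157 m/s.
Total Δv = 4723 + 6157 = 10880 m/s.

Δv ≈ 10900 m/s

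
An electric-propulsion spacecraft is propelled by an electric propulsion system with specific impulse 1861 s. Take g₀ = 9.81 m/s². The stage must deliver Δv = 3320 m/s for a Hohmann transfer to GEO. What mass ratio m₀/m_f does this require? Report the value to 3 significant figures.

v_e = Isp · g₀ = 1861 × 9.81 = 18256.4 m/s.
m₀/m_f = exp(Δv / v_e) = exp(3320 / 18256.4) = exp(0.1819) = 1.1994.

mass ratio ≈ 1.20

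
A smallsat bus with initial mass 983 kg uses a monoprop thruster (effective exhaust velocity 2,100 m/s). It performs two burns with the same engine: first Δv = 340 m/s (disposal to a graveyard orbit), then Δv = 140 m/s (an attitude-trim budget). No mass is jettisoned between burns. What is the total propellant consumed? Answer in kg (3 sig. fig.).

total propellant consumed ≈ 201 kg

After the first burn: m = 983 × exp(−340/2100.0) = 983 × 0.85052 = 836.061 kg.
After the second burn: m = 836.061 × exp(−140/2100.0) = 836.061 × 0.93551 = 782.143 kg.
Total propellant = m₀ − m_final = 983 − 782.143 = 200.857 kg.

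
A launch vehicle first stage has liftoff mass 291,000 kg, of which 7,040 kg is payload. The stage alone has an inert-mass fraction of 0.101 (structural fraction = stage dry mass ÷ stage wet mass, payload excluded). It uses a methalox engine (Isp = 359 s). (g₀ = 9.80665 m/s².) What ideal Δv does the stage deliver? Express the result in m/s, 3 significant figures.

Stage wet mass = m₀ − payload = 291,000 − 7,040 = 283,960 kg.
Stage dry mass = ε × stage wet mass = 0.101 × 283,960 = 28,680 kg.
Burnout mass m_f = stage dry + payload = 28,680 + 7,040 = 35,720 kg.
v_e = Isp · g₀ = 359 × 9.80665 = 3520.6 m/s.
Δv = v_e · ln(291,000/35,720) = 3520.6 × ln(8.147) = 3520.6 × 2.0976 ≈ 7385 m/s.

Δv ≈ 7380 m/s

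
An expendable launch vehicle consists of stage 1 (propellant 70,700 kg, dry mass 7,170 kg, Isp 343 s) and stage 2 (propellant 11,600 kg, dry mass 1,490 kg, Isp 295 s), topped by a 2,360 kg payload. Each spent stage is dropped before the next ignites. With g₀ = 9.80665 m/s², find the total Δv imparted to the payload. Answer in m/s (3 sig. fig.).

Δv ≈ 8790 m/s

Ignition mass of stage 1 = 70,700+7,170 + 11,600+1,490 + 2,360 = 93,320 kg.
Stage 1: m₀ = 93,320 kg, m_f = 93,320 − 70,700 = 22,620 kg; Δv = 343×9.80665×ln(4.126) = 3363.7×1.4172 ≈ 4767 m/s.
Stage 2: m₀ = 15,450 kg, m_f = 15,450 − 11,600 = 3,850 kg; Δv = 295×9.80665×ln(4.013) = 2893.0×1.3895 ≈ 4020 m/s.
Total Δv = 4767 + 4020 = 8787 m/s.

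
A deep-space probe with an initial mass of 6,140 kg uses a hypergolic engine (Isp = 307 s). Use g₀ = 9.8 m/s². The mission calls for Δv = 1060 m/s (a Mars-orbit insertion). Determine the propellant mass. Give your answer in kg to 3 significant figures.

v_e = Isp · g₀ = 307 × 9.8 = 3008.6 m/s.
m₀/m_f = exp(Δv / v_e) = exp(1060 / 3008.6) = exp(0.3523) = 1.4224.
m_f = 6,140 / 1.4224 = 4,316.65 kg, so propellant = m₀ − m_f = 6,140 − 4,316.65 = 1,823.35 kg.

propellant mass ≈ 1820 kg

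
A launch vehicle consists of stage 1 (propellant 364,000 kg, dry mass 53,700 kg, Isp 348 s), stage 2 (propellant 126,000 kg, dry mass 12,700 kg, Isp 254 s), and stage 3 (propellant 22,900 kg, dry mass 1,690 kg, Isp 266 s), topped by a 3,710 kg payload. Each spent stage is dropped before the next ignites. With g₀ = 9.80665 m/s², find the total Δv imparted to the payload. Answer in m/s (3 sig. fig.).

Ignition mass of stage 1 = 364,000+53,700 + 126,000+12,700 + 22,900+1,690 + 3,710 = 584,700 kg.
Stage 1: m₀ = 584,700 kg, m_f = 584,700 − 364,000 = 220,700 kg; Δv = 348×9.80665×ln(2.649) = 3412.7×0.9743 ≈ 3325 m/s.
Stage 2: m₀ = 167,000 kg, m_f = 167,000 − 126,000 = 41,000 kg; Δv = 254×9.80665×ln(4.073) = 2490.9×1.4044 ≈ 3498 m/s.
Stage 3: m₀ = 28,300 kg, m_f = 28,300 − 22,900 = 5,400 kg; Δv = 266×9.80665×ln(5.241) = 2608.6×1.6565 ≈ 4321 m/s.
Total Δv = 3325 + 3498 + 4321 = 11144 m/s.

Δv ≈ 11100 m/s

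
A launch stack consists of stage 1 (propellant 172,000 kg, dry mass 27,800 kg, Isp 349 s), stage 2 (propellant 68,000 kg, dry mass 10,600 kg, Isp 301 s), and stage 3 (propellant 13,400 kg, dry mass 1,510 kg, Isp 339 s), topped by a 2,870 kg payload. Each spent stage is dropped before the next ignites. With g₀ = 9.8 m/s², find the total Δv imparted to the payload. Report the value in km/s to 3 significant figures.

Δv ≈ 11.2 km/s

Ignition mass of stage 1 = 172,000+27,800 + 68,000+10,600 + 13,400+1,510 + 2,870 = 296,180 kg.
Stage 1: m₀ = 296,180 kg, m_f = 296,180 − 172,000 = 124,180 kg; Δv = 349×9.8×ln(2.385) = 3420.2×0.8692 ≈ 2973 m/s.
Stage 2: m₀ = 96,380 kg, m_f = 96,380 − 68,000 = 28,380 kg; Δv = 301×9.8×ln(3.396) = 2949.8×1.2226 ≈ 3606 m/s.
Stage 3: m₀ = 17,780 kg, m_f = 17,780 − 13,400 = 4,380 kg; Δv = 339×9.8×ln(4.059) = 3322.2×1.4010 ≈ 4654 m/s.
Total Δv = 2973 + 3606 + 4654 = 11233 m/s.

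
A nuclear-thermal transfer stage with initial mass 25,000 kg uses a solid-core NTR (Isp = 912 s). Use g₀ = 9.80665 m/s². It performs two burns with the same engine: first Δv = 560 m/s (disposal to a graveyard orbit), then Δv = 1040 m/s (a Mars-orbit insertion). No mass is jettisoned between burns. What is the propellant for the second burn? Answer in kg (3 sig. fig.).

propellant for the second burn ≈ 2580 kg

v_e = Isp · g₀ = 912 × 9.80665 = 8943.7 m/s.
After the first burn: m = 25000 × exp(−560/8943.7) = 25000 × 0.93931 = 23,482.8 kg.
After the second burn: m = 23,482.8 × exp(−1040/8943.7) = 23,482.8 × 0.89022 = 20,904.9 kg.
Second-burn propellant = 23,482.8 − 20,904.9 = 2,577.9 kg.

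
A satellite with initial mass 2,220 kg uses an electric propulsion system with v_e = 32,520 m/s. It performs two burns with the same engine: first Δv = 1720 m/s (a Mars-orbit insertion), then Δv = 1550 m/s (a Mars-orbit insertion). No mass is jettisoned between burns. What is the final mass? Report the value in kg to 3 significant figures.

After the first burn: m = 2220 × exp(−1720/32520.0) = 2220 × 0.94848 = 2,105.63 kg.
After the second burn: m = 2,105.63 × exp(−1550/32520.0) = 2,105.63 × 0.95346 = 2,007.63 kg.

final mass ≈ 2010 kg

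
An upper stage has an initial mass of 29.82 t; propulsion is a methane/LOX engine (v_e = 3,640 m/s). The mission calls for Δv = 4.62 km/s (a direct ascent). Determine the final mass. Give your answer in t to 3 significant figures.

From the ideal rocket equation, m₀/m_f = exp(Δv / v_e) = exp(4620 / 3640.0) = exp(1.2692) = 3.5581.
m_f = m₀ / 3.5581 = 29.82 / 3.5581 = 8.38088 t.

final mass ≈ 8.38 t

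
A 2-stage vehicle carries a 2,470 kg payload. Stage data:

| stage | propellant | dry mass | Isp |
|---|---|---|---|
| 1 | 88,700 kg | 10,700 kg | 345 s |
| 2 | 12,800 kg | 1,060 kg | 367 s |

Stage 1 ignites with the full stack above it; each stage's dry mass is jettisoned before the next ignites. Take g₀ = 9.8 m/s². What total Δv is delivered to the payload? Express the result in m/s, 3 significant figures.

Δv ≈ 10400 m/s

Ignition mass of stage 1 = 88,700+10,700 + 12,800+1,060 + 2,470 = 115,730 kg.
Stage 1: m₀ = 115,730 kg, m_f = 115,730 − 88,700 = 27,030 kg; Δv = 345×9.8×ln(4.282) = 3381.0×1.4543 ≈ 4917 m/s.
Stage 2: m₀ = 16,330 kg, m_f = 16,330 − 12,800 = 3,530 kg; Δv = 367×9.8×ln(4.626) = 3596.6×1.5317 ≈ 5509 m/s.
Total Δv = 4917 + 5509 = 10426 m/s.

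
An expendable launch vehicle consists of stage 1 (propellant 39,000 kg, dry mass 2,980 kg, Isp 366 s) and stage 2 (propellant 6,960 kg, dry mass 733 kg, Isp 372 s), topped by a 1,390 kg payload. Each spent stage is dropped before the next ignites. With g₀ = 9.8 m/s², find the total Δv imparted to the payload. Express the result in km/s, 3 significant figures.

Ignition mass of stage 1 = 39,000+2,980 + 6,960+733 + 1,390 = 51,063 kg.
Stage 1: m₀ = 51,063 kg, m_f = 51,063 − 39,000 = 12,063 kg; Δv = 366×9.8×ln(4.233) = 3586.8×1.4429 ≈ 5175 m/s.
Stage 2: m₀ = 9,083 kg, m_f = 9,083 − 6,960 = 2,123 kg; Δv = 372×9.8×ln(4.278) = 3645.6×1.4536 ≈ 5299 m/s.
Total Δv = 5175 + 5299 = 10474 m/s.

Δv ≈ 10.5 km/s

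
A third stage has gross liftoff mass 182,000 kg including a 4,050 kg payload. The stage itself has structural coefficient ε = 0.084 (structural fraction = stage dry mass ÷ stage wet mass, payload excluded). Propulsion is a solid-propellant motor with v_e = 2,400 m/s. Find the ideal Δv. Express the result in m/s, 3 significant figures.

Stage wet mass = m₀ − payload = 182,000 − 4,050 = 177,950 kg.
Stage dry mass = ε × stage wet mass = 0.084 × 177,950 = 14,947.8 kg.
Burnout mass m_f = stage dry + payload = 14,947.8 + 4,050 = 18,997.8 kg.
Rocket equation: Δv = v_e · ln(182,000/18,997.8) = 2400.0 × ln(9.58) = 2400.0 × 2.2597 ≈ 5423 m/s.

Δv ≈ 5420 m/s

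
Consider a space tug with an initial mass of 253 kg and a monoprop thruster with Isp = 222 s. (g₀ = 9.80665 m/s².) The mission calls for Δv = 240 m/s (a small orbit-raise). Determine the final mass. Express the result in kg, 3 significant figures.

final mass ≈ 227 kg

v_e = Isp · g₀ = 222 × 9.80665 = 2177.1 m/s.
From the ideal rocket equation, m₀/m_f = exp(Δv / v_e) = exp(240 / 2177.1) = exp(0.1102) = 1.1165.
m_f = m₀ / 1.1165 = 253 / 1.1165 = 226.601 kg.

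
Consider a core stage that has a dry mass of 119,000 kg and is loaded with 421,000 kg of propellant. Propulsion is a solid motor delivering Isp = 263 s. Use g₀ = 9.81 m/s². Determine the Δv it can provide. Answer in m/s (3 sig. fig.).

v_e = Isp · g₀ = 263 × 9.81 = 2580.0 m/s.
m₀ = m_dry + m_prop = 119,000 + 421,000 = 540,000 kg.
Using Δv = v_e ln(m₀/m_f): Δv = v_e · ln(m₀/m_f) = 2580.0 × ln(4.538) = 2580.0 × 1.5124 ≈ 3902.2 m/s.

Δv ≈ 3900 m/s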